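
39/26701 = 39/26701=0.00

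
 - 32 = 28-60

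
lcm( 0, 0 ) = 0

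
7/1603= 1/229  =  0.00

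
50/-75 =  - 1 + 1/3  =  - 0.67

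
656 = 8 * 82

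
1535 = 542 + 993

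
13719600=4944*2775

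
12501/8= 1562 + 5/8 = 1562.62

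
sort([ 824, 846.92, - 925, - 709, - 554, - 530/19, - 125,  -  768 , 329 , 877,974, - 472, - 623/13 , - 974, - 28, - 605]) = [ - 974,  -  925, - 768, - 709 ,  -  605, - 554, - 472 , - 125, - 623/13,  -  28, - 530/19, 329,824,846.92  ,  877,974] 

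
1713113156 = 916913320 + 796199836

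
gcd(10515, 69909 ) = 3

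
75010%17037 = 6862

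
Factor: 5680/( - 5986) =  - 2840/2993 = - 2^3*5^1*41^( - 1)*71^1 *73^( - 1 )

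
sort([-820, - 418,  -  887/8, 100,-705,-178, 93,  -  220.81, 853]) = [-820, - 705, - 418, - 220.81, - 178 , - 887/8, 93,100, 853]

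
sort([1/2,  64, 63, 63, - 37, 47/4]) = [ - 37, 1/2, 47/4, 63, 63, 64 ] 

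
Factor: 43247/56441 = 59/77= 7^(-1)*11^ (  -  1 )*59^1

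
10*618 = 6180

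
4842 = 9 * 538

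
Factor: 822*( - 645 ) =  -2^1*3^2*5^1*43^1*137^1  =  - 530190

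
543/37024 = 543/37024  =  0.01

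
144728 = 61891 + 82837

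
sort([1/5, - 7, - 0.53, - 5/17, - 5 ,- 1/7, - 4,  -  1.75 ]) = [ - 7, - 5, - 4,-1.75, - 0.53, - 5/17, - 1/7,1/5] 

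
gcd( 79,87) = 1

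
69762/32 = 34881/16 =2180.06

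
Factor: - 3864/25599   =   - 8/53  =  - 2^3*53^( - 1 )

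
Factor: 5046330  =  2^1 *3^1*5^1*168211^1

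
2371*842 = 1996382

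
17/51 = 1/3  =  0.33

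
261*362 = 94482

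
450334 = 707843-257509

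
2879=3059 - 180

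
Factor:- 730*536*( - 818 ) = 2^5*5^1*67^1 * 73^1 * 409^1 = 320067040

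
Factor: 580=2^2 * 5^1 * 29^1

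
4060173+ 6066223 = 10126396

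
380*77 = 29260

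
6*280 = 1680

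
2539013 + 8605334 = 11144347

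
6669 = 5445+1224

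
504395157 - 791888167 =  - 287493010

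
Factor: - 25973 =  - 19^1*1367^1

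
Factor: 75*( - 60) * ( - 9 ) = 2^2 * 3^4*5^3 =40500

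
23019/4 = 23019/4 = 5754.75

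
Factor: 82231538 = 2^1*37^1*61^1*18217^1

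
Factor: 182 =2^1 * 7^1 * 13^1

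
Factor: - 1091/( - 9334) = 2^( - 1)*13^( - 1 )*359^( - 1 )*1091^1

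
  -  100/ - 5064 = 25/1266 = 0.02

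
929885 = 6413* 145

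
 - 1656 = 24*( - 69 ) 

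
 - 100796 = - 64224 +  - 36572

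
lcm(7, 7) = 7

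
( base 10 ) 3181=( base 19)8f8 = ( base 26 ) 4i9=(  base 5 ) 100211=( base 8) 6155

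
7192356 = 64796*111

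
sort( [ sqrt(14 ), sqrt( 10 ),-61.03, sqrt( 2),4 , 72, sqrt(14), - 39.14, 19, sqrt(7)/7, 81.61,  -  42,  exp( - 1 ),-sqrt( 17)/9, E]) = [ - 61.03, - 42, - 39.14, - sqrt(17) /9, exp(-1),  sqrt(7)/7,sqrt( 2), E,  sqrt(10) , sqrt(14), sqrt(14 ),4,19,72, 81.61]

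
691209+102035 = 793244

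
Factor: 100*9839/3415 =196780/683 = 2^2*5^1*683^(-1)*9839^1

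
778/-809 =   -  1 + 31/809 = - 0.96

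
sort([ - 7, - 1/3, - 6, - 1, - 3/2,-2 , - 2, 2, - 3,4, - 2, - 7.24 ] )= [  -  7.24, - 7, - 6,  -  3, - 2 , - 2, - 2, - 3/2, - 1, - 1/3,2,4] 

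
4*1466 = 5864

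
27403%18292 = 9111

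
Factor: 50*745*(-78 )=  - 2905500 = - 2^2*3^1*5^3*13^1*149^1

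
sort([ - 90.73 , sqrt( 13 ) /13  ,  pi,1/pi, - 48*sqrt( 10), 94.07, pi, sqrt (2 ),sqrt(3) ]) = [  -  48*sqrt ( 10 ),  -  90.73,sqrt( 13) /13, 1/pi, sqrt(  2), sqrt ( 3), pi, pi,  94.07]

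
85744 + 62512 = 148256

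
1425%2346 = 1425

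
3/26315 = 3/26315 = 0.00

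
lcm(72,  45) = 360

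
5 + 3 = 8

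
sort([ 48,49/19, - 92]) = [ - 92, 49/19,48]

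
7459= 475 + 6984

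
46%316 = 46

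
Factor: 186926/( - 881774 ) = -93463/440887 = - 23^( - 1 )*29^( - 1 )*661^ ( - 1)*93463^1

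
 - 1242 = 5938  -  7180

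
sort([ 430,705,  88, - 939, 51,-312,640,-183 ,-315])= [ -939, -315, - 312, - 183, 51,88,430 , 640,705 ] 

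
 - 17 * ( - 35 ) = 595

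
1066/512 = 2 + 21/256 = 2.08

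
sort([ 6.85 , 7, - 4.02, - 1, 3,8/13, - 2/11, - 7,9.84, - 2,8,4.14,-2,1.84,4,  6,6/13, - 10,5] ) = [ - 10,-7, - 4.02, - 2, - 2, - 1,  -  2/11, 6/13,8/13,1.84, 3, 4,4.14,5,6, 6.85,7,8,  9.84 ]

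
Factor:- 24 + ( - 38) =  - 2^1 * 31^1 = - 62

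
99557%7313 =4488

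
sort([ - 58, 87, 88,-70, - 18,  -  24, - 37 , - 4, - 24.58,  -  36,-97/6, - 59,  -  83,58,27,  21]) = [ -83, - 70,  -  59,  -  58,-37, - 36,-24.58, - 24, -18 ,  -  97/6, -4, 21,27,58, 87,88 ]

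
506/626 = 253/313=0.81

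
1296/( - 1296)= - 1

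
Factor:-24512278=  - 2^1*7^1*37^1*79^1 * 599^1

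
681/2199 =227/733 = 0.31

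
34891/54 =34891/54 = 646.13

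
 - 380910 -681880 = - 1062790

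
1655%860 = 795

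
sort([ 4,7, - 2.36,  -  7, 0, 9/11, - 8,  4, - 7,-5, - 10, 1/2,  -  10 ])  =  [ - 10, - 10, - 8, - 7,-7,-5, - 2.36, 0, 1/2, 9/11,4,4, 7 ]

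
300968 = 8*37621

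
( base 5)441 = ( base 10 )121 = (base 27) 4D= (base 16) 79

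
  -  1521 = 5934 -7455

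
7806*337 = 2630622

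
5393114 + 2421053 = 7814167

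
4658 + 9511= 14169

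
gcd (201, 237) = 3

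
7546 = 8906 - 1360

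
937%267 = 136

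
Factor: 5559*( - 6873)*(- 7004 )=267601877028 = 2^2*3^2*17^2 * 29^1*79^1*103^1 * 109^1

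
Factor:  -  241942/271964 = - 137/154=- 2^( - 1)*7^( - 1 )*11^( - 1)*137^1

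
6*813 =4878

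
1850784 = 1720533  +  130251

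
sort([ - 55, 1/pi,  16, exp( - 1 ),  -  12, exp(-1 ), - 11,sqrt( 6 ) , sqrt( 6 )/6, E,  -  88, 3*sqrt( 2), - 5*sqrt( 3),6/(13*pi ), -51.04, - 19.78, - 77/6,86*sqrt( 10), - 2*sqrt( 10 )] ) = [ -88, - 55,- 51.04, - 19.78,  -  77/6, - 12 , - 11, - 5*sqrt( 3),  -  2* sqrt( 10),  6/( 13*pi ) , 1/pi,exp(  -  1), exp( - 1), sqrt( 6 ) /6, sqrt( 6), E, 3*sqrt( 2),16,  86* sqrt( 10) ]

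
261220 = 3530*74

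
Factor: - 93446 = -2^1*46723^1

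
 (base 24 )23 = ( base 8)63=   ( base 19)2D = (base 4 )303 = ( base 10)51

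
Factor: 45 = 3^2*5^1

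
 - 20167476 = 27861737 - 48029213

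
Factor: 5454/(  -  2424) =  - 2^( - 2 )*3^2 = - 9/4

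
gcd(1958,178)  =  178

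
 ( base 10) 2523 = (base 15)b33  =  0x9db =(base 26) 3J1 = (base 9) 3413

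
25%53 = 25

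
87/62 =87/62=1.40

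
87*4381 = 381147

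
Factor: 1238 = 2^1*619^1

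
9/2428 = 9/2428  =  0.00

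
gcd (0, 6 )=6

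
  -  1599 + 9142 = 7543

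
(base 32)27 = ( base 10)71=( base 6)155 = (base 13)56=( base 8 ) 107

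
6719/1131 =6719/1131 =5.94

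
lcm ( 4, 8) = 8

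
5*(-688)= -3440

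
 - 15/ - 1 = 15/1 = 15.00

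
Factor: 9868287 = 3^1*11^1 * 13^1*23003^1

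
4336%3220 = 1116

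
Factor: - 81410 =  - 2^1*5^1*7^1*1163^1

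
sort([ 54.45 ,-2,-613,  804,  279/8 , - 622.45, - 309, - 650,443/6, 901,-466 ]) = [-650,-622.45, - 613, - 466, - 309, - 2,279/8, 54.45, 443/6,  804,901]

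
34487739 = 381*90519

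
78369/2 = 39184+1/2   =  39184.50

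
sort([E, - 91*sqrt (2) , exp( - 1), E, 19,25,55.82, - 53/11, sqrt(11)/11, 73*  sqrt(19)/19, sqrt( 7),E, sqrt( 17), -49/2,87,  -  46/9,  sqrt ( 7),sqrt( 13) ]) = [  -  91 * sqrt( 2),  -  49/2, - 46/9, - 53/11, sqrt(11)/11,exp( - 1),sqrt( 7), sqrt(  7),E , E,E,sqrt(13), sqrt( 17), 73 * sqrt(19)/19,19,25, 55.82,87 ]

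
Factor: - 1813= - 7^2*37^1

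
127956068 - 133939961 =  - 5983893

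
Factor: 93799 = 97^1*967^1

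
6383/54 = 6383/54 = 118.20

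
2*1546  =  3092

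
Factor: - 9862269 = -3^1 * 157^1*  20939^1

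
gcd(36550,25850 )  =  50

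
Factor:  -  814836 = -2^2*3^1 * 11^1*6173^1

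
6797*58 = 394226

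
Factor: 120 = 2^3*3^1*5^1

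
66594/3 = 22198 = 22198.00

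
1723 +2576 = 4299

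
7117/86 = 7117/86= 82.76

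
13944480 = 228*61160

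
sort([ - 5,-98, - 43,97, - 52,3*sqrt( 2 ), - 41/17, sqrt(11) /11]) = [-98, - 52, - 43,-5, - 41/17,sqrt(11) /11,3 * sqrt( 2 ) , 97 ] 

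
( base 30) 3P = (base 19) 61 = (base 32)3j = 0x73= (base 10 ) 115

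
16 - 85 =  - 69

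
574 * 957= 549318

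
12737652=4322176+8415476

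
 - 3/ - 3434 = 3/3434 = 0.00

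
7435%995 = 470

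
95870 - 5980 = 89890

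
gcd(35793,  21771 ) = 369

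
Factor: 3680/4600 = 2^2*5^ ( - 1 )   =  4/5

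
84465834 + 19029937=103495771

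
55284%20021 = 15242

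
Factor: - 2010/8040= - 1/4 = - 2^( - 2 ) 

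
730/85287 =730/85287 = 0.01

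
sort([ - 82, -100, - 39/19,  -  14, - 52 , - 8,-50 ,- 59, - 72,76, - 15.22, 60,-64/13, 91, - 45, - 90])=[ - 100,-90, - 82, - 72, - 59,-52, - 50, - 45 , - 15.22, - 14, - 8, - 64/13,  -  39/19,60, 76, 91] 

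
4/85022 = 2/42511 = 0.00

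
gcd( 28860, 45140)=740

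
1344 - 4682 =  - 3338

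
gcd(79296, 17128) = 8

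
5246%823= 308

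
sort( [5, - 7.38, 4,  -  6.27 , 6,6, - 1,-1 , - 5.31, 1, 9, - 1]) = [-7.38, -6.27,  -  5.31, - 1, - 1, - 1, 1,4,5,6,6,  9 ]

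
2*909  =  1818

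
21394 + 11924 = 33318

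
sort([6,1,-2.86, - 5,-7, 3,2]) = [-7,-5,-2.86,1,2, 3,6] 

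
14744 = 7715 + 7029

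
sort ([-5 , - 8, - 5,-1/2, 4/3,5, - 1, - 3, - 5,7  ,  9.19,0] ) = [ - 8,-5,-5,-5,-3,-1, - 1/2, 0,4/3,5, 7,  9.19] 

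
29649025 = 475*62419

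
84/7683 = 28/2561 = 0.01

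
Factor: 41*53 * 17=17^1*41^1 * 53^1 = 36941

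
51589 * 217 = 11194813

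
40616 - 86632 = -46016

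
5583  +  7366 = 12949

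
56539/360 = 56539/360 = 157.05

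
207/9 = 23 = 23.00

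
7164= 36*199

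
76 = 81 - 5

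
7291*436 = 3178876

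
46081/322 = 6583/46 = 143.11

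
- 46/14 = - 23/7 = - 3.29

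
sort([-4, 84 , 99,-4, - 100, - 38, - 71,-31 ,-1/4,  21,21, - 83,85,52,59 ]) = [- 100,-83, -71, - 38, - 31 ,  -  4,-4, - 1/4,  21,21, 52,59, 84,85, 99 ] 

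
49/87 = 49/87 = 0.56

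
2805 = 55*51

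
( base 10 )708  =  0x2C4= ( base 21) 1CF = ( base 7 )2031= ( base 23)17i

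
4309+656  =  4965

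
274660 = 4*68665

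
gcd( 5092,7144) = 76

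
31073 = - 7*( - 4439 ) 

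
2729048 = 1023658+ 1705390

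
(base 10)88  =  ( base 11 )80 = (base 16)58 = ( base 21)44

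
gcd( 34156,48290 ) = 2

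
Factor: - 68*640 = -43520 = -2^9* 5^1*17^1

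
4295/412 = 4295/412 = 10.42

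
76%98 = 76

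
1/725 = 1/725 = 0.00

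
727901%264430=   199041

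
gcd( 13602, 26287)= 1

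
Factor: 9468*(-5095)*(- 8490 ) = 409553015400 = 2^3 *3^3*5^2*263^1*283^1*1019^1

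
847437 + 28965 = 876402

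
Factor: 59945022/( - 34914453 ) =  - 19981674/11638151 = -2^1*3^3*7^(  -  1 )*47^1*7873^1*1662593^( - 1 ) 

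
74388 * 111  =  8257068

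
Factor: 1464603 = 3^1* 7^1*97^1*719^1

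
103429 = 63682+39747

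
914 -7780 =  - 6866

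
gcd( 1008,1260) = 252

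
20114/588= 34 + 61/294 = 34.21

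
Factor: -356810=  -2^1*5^1*31^1 * 1151^1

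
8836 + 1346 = 10182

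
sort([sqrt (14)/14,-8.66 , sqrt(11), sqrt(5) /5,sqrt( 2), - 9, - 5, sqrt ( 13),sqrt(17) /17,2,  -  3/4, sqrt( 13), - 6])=[ - 9,  -  8.66, - 6, - 5,-3/4, sqrt (17 ) /17,sqrt(14)/14 , sqrt ( 5)/5,sqrt(2),2, sqrt ( 11), sqrt( 13), sqrt(13)]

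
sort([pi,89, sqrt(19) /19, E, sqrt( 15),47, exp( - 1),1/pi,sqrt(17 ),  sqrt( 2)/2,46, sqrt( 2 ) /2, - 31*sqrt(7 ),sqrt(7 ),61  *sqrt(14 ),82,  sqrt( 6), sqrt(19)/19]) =[ - 31*sqrt( 7),sqrt( 19 )/19,sqrt( 19 ) /19, 1/pi,exp( - 1), sqrt(2)/2,sqrt( 2)/2,sqrt( 6),  sqrt(7), E, pi,sqrt( 15) , sqrt( 17),  46,  47,82,89, 61  *  sqrt(14 )]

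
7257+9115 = 16372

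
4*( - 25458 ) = - 101832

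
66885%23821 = 19243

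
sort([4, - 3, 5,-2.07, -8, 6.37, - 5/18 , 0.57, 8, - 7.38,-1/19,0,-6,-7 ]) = [ - 8, - 7.38, - 7, - 6, - 3, - 2.07,  -  5/18, - 1/19, 0, 0.57, 4 , 5 , 6.37 , 8 ]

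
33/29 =1 + 4/29 = 1.14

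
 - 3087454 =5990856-9078310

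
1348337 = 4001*337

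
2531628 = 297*8524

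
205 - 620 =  - 415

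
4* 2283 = 9132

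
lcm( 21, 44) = 924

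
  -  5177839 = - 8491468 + 3313629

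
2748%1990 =758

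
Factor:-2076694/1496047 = -2^1*7^( - 1)*331^1*3137^1*213721^ (  -  1) 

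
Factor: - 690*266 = -2^2 * 3^1*5^1 *7^1*19^1*23^1 = - 183540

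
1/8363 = 1/8363 = 0.00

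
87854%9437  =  2921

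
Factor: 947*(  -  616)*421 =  - 2^3*7^1*11^1*421^1*947^1=- 245591192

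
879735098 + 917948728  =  1797683826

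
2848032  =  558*5104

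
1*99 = 99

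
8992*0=0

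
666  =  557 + 109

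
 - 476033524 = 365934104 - 841967628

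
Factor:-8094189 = -3^1*2698063^1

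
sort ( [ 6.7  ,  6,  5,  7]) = [5,6, 6.7,  7] 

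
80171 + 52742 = 132913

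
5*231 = 1155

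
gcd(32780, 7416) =4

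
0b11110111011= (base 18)61h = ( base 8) 3673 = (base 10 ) 1979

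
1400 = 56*25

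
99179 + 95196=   194375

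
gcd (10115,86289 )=7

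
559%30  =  19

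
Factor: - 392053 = -392053^1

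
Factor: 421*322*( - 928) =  - 2^6*7^1*23^1*29^1*421^1 =- 125801536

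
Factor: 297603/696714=2^ ( - 1)*3^1*43^1 * 151^( - 1) = 129/302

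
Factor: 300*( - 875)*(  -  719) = 2^2 * 3^1*5^5*7^1*719^1 = 188737500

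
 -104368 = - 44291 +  - 60077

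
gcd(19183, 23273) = 1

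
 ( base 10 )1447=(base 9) 1877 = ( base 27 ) 1qg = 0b10110100111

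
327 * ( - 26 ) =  - 8502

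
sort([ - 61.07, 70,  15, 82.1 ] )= [ - 61.07,  15, 70,  82.1 ] 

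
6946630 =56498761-49552131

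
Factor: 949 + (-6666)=-5717  =  - 5717^1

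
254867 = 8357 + 246510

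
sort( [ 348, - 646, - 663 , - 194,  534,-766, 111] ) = [ - 766,- 663, - 646,-194,111,348, 534]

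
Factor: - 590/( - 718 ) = 5^1*59^1*359^( - 1 ) = 295/359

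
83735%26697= 3644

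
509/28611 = 509/28611 = 0.02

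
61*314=19154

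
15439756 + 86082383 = 101522139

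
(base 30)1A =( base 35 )15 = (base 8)50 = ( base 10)40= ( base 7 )55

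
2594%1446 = 1148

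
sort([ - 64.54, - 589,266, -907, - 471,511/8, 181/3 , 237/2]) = [-907,-589,-471,  -  64.54,181/3, 511/8, 237/2, 266]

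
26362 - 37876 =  - 11514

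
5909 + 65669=71578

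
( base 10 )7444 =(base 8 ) 16424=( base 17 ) 18CF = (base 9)11181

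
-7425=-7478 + 53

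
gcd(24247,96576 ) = 1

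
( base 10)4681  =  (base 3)20102101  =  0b1001001001001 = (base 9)6371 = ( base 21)acj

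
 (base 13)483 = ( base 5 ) 11113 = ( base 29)R0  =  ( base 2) 1100001111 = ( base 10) 783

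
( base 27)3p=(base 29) 3j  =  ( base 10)106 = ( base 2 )1101010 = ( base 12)8A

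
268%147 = 121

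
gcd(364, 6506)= 2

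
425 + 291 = 716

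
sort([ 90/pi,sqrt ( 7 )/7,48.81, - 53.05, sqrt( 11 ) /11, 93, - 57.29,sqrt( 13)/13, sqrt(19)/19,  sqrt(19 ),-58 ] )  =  [ - 58, - 57.29, - 53.05, sqrt ( 19)/19,sqrt(13)/13, sqrt (11)/11,sqrt ( 7 ) /7, sqrt(19 ), 90/pi,48.81, 93]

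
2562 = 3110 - 548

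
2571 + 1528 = 4099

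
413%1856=413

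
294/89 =3 + 27/89 = 3.30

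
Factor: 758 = 2^1 * 379^1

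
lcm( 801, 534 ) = 1602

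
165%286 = 165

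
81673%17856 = 10249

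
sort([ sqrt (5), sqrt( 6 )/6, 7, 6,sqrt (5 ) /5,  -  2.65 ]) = [ -2.65,sqrt( 6)/6,sqrt( 5)/5,sqrt( 5), 6,7 ]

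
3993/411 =9 + 98/137 = 9.72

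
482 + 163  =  645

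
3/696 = 1/232 =0.00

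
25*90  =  2250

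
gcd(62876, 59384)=4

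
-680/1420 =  - 34/71 = - 0.48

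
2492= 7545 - 5053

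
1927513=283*6811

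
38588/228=169 + 14/57  =  169.25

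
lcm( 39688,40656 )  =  1666896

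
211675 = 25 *8467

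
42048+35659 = 77707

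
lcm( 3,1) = 3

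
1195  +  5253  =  6448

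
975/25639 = 975/25639= 0.04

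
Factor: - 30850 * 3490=-107666500 = - 2^2*5^3*349^1 * 617^1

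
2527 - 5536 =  - 3009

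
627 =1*627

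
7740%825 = 315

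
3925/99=39 + 64/99  =  39.65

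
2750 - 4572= - 1822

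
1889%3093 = 1889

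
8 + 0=8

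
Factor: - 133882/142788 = -2^ (-1)*3^( - 1)*7^1*131^1 * 163^( - 1 ) = -917/978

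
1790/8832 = 895/4416 = 0.20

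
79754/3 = 26584 + 2/3 = 26584.67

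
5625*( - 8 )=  - 45000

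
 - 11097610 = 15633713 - 26731323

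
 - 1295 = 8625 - 9920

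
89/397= 89/397 = 0.22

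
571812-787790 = -215978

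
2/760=1/380 = 0.00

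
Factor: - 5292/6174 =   -  6/7 = - 2^1 * 3^1*7^( - 1) 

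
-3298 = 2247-5545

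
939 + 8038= 8977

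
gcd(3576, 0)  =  3576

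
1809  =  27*67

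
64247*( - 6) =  - 385482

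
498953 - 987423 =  - 488470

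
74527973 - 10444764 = 64083209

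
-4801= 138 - 4939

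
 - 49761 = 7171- 56932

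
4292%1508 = 1276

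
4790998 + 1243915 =6034913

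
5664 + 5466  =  11130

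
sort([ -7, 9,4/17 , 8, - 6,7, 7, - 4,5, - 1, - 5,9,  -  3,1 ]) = [ - 7, - 6,-5,  -  4, - 3, - 1,4/17, 1,5, 7,7,8,9, 9]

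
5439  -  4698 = 741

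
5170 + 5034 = 10204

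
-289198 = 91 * ( - 3178) 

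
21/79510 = 21/79510  =  0.00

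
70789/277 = 70789/277 =255.56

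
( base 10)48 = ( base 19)2a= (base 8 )60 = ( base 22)24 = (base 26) 1m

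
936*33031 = 30917016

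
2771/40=2771/40 =69.28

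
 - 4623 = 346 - 4969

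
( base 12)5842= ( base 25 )FIH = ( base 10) 9842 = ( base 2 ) 10011001110010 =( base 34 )8hg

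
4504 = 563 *8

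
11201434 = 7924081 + 3277353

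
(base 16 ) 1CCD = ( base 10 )7373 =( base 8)16315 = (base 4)1303031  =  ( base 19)1181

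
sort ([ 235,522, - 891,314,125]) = [-891, 125,235, 314,522 ] 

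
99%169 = 99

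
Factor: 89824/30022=2^4 * 7^1*17^ ( - 1)*401^1*883^( - 1) = 44912/15011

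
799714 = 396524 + 403190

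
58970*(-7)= - 412790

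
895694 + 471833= 1367527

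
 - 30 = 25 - 55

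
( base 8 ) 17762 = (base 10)8178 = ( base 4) 1333302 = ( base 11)6165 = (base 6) 101510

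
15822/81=195 + 1/3 = 195.33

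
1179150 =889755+289395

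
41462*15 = 621930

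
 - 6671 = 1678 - 8349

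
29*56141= 1628089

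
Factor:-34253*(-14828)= 2^2*11^1*337^1*34253^1 = 507903484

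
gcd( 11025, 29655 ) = 45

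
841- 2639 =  - 1798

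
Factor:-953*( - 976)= 930128 = 2^4*61^1*953^1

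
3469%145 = 134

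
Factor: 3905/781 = 5^1=5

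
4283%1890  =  503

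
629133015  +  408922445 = 1038055460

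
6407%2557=1293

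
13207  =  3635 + 9572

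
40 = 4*10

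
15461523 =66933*231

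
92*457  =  42044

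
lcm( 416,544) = 7072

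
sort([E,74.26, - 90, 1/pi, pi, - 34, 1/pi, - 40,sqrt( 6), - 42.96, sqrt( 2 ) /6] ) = [ - 90 , - 42.96 , - 40, - 34,sqrt( 2 ) /6 , 1/pi, 1/pi, sqrt( 6 ),  E,pi, 74.26]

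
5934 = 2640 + 3294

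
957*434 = 415338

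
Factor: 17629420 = 2^2* 5^1*881471^1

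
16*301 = 4816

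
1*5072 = 5072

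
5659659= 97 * 58347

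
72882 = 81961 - 9079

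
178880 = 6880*26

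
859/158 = 5 + 69/158  =  5.44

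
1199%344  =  167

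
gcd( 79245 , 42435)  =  45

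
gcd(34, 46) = 2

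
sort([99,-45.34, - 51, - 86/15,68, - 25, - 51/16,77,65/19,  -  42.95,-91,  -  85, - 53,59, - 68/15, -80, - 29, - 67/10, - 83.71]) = [ - 91, - 85 , - 83.71 , - 80, - 53,  -  51, - 45.34 , - 42.95, - 29, - 25, -67/10, -86/15, - 68/15, - 51/16,65/19,59,68,  77, 99]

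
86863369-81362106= 5501263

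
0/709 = 0 = 0.00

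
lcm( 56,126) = 504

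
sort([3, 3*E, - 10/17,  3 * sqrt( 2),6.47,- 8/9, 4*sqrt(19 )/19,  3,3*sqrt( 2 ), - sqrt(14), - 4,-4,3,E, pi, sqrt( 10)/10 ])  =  [  -  4, - 4, - sqrt(14), - 8/9,  -  10/17 , sqrt (10)/10,4 * sqrt( 19) /19, E,3,3, 3, pi, 3 * sqrt( 2), 3*sqrt( 2), 6.47,  3*E]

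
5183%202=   133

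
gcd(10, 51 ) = 1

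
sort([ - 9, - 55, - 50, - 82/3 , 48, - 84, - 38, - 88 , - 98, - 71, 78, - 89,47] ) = [ - 98, - 89, - 88, - 84, - 71, - 55, - 50, - 38,-82/3, - 9,47,48,78 ]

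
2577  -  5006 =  - 2429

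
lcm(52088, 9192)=156264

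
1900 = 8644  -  6744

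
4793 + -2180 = 2613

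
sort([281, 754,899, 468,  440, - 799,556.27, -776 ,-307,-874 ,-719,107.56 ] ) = [-874 ,-799,-776,-719 , - 307,107.56,281,440,  468,556.27,754, 899 ] 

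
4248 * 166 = 705168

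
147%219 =147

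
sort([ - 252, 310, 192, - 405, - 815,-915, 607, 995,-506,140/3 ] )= [  -  915, - 815,-506, - 405 , - 252,140/3,192, 310,  607,  995] 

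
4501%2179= 143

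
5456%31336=5456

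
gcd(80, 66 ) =2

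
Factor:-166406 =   -  2^1*83203^1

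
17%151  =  17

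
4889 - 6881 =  - 1992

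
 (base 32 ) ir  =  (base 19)1ce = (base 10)603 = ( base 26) N5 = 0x25B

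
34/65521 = 34/65521 = 0.00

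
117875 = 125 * 943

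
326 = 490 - 164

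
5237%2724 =2513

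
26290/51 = 26290/51= 515.49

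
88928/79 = 88928/79 = 1125.67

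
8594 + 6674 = 15268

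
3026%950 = 176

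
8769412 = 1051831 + 7717581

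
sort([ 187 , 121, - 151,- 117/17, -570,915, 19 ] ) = [ - 570, - 151,- 117/17, 19,121, 187, 915] 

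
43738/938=46 + 295/469= 46.63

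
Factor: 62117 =11^1*5647^1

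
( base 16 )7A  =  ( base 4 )1322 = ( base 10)122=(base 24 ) 52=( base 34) 3k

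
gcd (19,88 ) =1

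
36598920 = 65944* 555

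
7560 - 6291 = 1269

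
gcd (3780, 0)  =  3780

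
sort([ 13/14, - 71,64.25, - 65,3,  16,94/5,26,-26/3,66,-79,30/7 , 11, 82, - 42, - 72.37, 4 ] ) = [-79,  -  72.37,-71,-65  , - 42,-26/3, 13/14 , 3,4 , 30/7, 11,16,  94/5, 26, 64.25, 66,82] 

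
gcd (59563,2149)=7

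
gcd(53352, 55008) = 72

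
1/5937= 1/5937 = 0.00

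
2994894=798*3753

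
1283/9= 142 + 5/9 = 142.56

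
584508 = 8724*67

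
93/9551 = 93/9551= 0.01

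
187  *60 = 11220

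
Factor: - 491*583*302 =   -  86448406 = -2^1 * 11^1*53^1*151^1*491^1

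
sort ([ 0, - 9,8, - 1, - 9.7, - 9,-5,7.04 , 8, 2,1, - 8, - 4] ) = [ - 9.7, - 9, - 9, - 8,  -  5, -4, - 1,0,1,2 , 7.04,8,8]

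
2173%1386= 787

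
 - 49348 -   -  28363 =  - 20985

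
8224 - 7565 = 659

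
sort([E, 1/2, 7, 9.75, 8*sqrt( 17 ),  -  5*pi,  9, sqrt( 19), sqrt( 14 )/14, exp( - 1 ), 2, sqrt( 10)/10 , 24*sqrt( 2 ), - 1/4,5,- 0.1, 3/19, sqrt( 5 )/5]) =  [-5*pi, -1/4, - 0.1,3/19,sqrt( 14 )/14, sqrt( 10 )/10,exp(- 1), sqrt( 5) /5, 1/2, 2, E,sqrt(19), 5, 7, 9,9.75, 8*sqrt( 17 ), 24 *sqrt( 2)]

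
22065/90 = 1471/6 = 245.17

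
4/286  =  2/143=0.01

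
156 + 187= 343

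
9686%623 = 341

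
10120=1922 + 8198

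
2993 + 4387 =7380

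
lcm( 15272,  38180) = 76360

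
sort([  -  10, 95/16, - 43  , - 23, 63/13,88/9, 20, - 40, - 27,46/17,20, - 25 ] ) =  [ - 43, - 40,-27  , - 25,  -  23, - 10, 46/17, 63/13, 95/16, 88/9, 20, 20]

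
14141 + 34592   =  48733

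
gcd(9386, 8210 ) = 2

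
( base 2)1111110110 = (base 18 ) 326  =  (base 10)1014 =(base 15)479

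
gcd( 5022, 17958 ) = 6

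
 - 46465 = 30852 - 77317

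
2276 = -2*(  -  1138 )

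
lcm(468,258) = 20124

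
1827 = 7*261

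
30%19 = 11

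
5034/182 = 27 + 60/91 = 27.66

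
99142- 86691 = 12451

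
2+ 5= 7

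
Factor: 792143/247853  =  11^1*23^1*31^1  *  101^1 * 247853^ (  -  1)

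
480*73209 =35140320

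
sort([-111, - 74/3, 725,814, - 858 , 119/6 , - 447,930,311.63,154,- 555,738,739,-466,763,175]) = [  -  858, - 555 ,-466, - 447, - 111,  -  74/3,119/6, 154,175,311.63,725, 738,739,763,814,930] 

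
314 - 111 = 203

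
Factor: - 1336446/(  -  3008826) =3^(  -  2)*41^( - 1 )*151^ ( - 1 )*24749^1 = 24749/55719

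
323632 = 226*1432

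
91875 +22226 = 114101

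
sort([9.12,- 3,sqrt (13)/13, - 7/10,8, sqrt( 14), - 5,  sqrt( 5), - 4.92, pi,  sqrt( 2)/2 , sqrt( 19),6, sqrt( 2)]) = [ - 5, - 4.92, - 3,- 7/10,sqrt (13 )/13, sqrt( 2 )/2, sqrt( 2),sqrt( 5 ), pi, sqrt( 14), sqrt( 19), 6,  8,  9.12] 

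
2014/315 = 6+124/315 = 6.39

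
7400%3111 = 1178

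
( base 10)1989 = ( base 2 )11111000101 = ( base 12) 1199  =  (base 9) 2650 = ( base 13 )ba0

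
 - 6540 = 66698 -73238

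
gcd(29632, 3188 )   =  4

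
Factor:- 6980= -2^2*5^1*349^1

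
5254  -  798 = 4456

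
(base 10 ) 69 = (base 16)45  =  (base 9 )76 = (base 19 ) 3c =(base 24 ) 2L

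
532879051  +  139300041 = 672179092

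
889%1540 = 889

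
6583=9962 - 3379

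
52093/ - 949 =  - 52093/949 = - 54.89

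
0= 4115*0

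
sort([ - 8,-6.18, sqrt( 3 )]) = [ - 8,-6.18, sqrt( 3) ] 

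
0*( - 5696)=0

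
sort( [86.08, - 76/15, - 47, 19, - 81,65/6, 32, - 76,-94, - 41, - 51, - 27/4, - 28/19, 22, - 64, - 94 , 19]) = [ - 94, - 94, - 81, - 76 ,-64,-51, - 47 , - 41 , - 27/4, -76/15, - 28/19, 65/6,19,19,22, 32,86.08] 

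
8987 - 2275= 6712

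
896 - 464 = 432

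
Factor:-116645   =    -  5^1* 41^1*569^1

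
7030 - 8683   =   - 1653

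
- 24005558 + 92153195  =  68147637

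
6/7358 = 3/3679=0.00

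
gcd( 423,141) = 141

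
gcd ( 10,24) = 2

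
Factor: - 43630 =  - 2^1*5^1*4363^1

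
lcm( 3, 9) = 9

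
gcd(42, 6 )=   6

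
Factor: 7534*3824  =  28810016 = 2^5 * 239^1 * 3767^1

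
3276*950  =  3112200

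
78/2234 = 39/1117 = 0.03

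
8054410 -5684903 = 2369507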